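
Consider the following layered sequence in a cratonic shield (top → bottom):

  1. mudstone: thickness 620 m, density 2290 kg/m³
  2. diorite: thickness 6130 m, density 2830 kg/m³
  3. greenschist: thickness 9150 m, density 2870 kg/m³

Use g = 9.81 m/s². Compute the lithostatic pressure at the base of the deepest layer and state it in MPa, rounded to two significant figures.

440 MPa

mudstone: 2290 kg/m³ × 9.81 m/s² × 620 m = 1.393×10^7 Pa = 13.93 MPa
diorite: 2830 kg/m³ × 9.81 m/s² × 6130 m = 1.702×10^8 Pa = 170.2 MPa
greenschist: 2870 kg/m³ × 9.81 m/s² × 9150 m = 2.576×10^8 Pa = 257.6 MPa
Total = 13.93 + 170.2 + 257.6 = 441.73 MPa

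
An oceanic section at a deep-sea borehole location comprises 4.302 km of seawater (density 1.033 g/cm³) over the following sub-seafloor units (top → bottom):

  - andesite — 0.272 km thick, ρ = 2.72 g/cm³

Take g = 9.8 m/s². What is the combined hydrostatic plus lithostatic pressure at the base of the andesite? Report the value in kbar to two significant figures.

0.51 kbar

seawater: 1033 kg/m³ × 9.8 m/s² × 4302 m = 4.355×10^7 Pa = 0.4355 kbar
andesite: 2720 kg/m³ × 9.8 m/s² × 272 m = 7.250×10^6 Pa = 0.07250 kbar
Total = 0.4355 + 0.07250 = 0.50801 kbar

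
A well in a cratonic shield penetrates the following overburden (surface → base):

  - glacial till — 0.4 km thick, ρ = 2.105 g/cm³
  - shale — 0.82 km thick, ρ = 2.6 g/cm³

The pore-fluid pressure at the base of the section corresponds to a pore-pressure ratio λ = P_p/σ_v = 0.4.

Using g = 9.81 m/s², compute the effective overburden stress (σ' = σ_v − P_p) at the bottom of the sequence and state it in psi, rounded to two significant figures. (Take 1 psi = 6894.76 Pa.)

Overburden (lithostatic) stress σ_v:
glacial till: 2105 kg/m³ × 9.81 m/s² × 400 m = 8.260×10^6 Pa = 8.260 MPa
shale: 2600 kg/m³ × 9.81 m/s² × 820 m = 2.091×10^7 Pa = 20.91 MPa
Total = 8.260 + 20.91 = 29.175 MPa
Pore pressure P_p = λ·σ_v = 0.4 × 29.17 MPa = 11.67 MPa
Effective stress σ' = σ_v − P_p = 29.17 − 11.67 = 17.505 MPa = 2538.9 psi

2500 psi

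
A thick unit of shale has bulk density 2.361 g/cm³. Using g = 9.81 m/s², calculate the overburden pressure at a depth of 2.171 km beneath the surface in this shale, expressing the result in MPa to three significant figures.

50.3 MPa

shale: 2361 kg/m³ × 9.81 m/s² × 2171 m = 5.028×10^7 Pa = 50.28 MPa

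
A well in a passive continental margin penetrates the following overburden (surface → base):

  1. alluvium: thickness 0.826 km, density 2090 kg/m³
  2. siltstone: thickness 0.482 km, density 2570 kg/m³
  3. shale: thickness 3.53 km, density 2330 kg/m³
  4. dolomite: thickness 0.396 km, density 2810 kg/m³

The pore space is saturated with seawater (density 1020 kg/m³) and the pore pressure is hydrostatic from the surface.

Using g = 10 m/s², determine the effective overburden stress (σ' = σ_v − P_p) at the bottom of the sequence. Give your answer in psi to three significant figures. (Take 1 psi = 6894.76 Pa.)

10100 psi

Overburden (lithostatic) stress σ_v:
alluvium: 2090 kg/m³ × 10 m/s² × 826 m = 1.726×10^7 Pa = 17.26 MPa
siltstone: 2570 kg/m³ × 10 m/s² × 482 m = 1.239×10^7 Pa = 12.39 MPa
shale: 2330 kg/m³ × 10 m/s² × 3530 m = 8.225×10^7 Pa = 82.25 MPa
dolomite: 2810 kg/m³ × 10 m/s² × 396 m = 1.113×10^7 Pa = 11.13 MPa
Total = 17.26 + 12.39 + 82.25 + 11.13 = 123.03 MPa
Pore pressure P_p = 1020 kg/m³ × 10 m/s² × 5234 m = 5.339×10^7 Pa = 53.39 MPa
Effective stress σ' = σ_v − P_p = 123.0 − 53.39 = 69.641 MPa = 10101 psi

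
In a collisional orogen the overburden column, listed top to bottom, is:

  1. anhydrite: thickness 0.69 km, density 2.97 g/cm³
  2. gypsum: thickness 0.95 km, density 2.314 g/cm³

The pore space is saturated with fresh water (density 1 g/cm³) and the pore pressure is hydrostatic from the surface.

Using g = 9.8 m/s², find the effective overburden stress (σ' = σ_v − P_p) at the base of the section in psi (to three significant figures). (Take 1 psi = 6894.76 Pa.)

3710 psi

Overburden (lithostatic) stress σ_v:
anhydrite: 2970 kg/m³ × 9.8 m/s² × 690 m = 2.008×10^7 Pa = 20.08 MPa
gypsum: 2314 kg/m³ × 9.8 m/s² × 950 m = 2.154×10^7 Pa = 21.54 MPa
Total = 20.08 + 21.54 = 41.626 MPa
Pore pressure P_p = 1000 kg/m³ × 9.8 m/s² × 1640 m = 1.607×10^7 Pa = 16.07 MPa
Effective stress σ' = σ_v − P_p = 41.63 − 16.07 = 25.554 MPa = 3706.4 psi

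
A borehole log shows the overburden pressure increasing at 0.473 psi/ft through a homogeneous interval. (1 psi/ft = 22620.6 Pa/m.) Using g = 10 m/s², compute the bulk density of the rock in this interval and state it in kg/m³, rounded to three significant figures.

ρ = (dP/dz)/g = 0.473 psi/ft / 10 m/s² = 10700 Pa/m / 10 m/s² = 1070.0 kg/m³

1070 kg/m³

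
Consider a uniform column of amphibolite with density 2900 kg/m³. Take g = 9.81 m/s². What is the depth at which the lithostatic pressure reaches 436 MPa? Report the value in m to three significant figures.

h = P/(ρg) = 436 MPa / (2900 kg/m³ × 9.81 m/s²) = 4.360×10^8 Pa / 28449 Pa/m = 15326 m

15300 m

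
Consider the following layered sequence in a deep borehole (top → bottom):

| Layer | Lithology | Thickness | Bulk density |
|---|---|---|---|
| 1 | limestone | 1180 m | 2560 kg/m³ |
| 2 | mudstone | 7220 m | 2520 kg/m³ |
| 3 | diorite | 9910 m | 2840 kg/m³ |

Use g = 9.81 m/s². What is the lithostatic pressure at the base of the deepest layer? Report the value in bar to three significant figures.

limestone: 2560 kg/m³ × 9.81 m/s² × 1180 m = 2.963×10^7 Pa = 296.3 bar
mudstone: 2520 kg/m³ × 9.81 m/s² × 7220 m = 1.785×10^8 Pa = 1785 bar
diorite: 2840 kg/m³ × 9.81 m/s² × 9910 m = 2.761×10^8 Pa = 2761 bar
Total = 296.3 + 1785 + 2761 = 4842.2 bar

4840 bar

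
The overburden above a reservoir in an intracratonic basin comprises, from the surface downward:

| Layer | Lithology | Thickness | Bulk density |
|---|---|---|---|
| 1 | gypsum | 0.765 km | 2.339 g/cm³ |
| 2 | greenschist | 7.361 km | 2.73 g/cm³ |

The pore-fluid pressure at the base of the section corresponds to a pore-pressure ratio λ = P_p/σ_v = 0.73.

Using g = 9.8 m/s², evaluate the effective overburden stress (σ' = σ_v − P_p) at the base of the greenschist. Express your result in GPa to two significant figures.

Overburden (lithostatic) stress σ_v:
gypsum: 2339 kg/m³ × 9.8 m/s² × 765 m = 1.754×10^7 Pa = 17.54 MPa
greenschist: 2730 kg/m³ × 9.8 m/s² × 7361 m = 1.969×10^8 Pa = 196.9 MPa
Total = 17.54 + 196.9 = 214.47 MPa
Pore pressure P_p = λ·σ_v = 0.73 × 214.5 MPa = 156.6 MPa
Effective stress σ' = σ_v − P_p = 214.5 − 156.6 = 57.907 MPa = 0.057907 GPa

0.058 GPa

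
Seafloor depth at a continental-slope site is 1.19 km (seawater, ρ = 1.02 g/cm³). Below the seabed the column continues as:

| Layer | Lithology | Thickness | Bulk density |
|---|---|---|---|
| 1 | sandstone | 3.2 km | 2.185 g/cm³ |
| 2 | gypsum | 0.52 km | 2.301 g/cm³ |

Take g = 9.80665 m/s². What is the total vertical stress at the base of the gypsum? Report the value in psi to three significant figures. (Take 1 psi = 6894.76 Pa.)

seawater: 1020 kg/m³ × 9.80665 m/s² × 1190 m = 1.190×10^7 Pa = 1726 psi
sandstone: 2185 kg/m³ × 9.80665 m/s² × 3200 m = 6.857×10^7 Pa = 9945 psi
gypsum: 2301 kg/m³ × 9.80665 m/s² × 520 m = 1.173×10^7 Pa = 1702 psi
Total = 1726 + 9945 + 1702 = 13373 psi

13400 psi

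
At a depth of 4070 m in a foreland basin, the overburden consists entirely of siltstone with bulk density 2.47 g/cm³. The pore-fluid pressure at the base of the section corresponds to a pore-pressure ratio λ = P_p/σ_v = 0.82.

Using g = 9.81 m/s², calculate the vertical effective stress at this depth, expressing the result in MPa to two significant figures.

18 MPa

Overburden (lithostatic) stress σ_v:
siltstone: 2470 kg/m³ × 9.81 m/s² × 4070 m = 9.862×10^7 Pa = 98.62 MPa
Pore pressure P_p = λ·σ_v = 0.82 × 98.62 MPa = 80.87 MPa
Effective stress σ' = σ_v − P_p = 98.62 − 80.87 = 17.751 MPa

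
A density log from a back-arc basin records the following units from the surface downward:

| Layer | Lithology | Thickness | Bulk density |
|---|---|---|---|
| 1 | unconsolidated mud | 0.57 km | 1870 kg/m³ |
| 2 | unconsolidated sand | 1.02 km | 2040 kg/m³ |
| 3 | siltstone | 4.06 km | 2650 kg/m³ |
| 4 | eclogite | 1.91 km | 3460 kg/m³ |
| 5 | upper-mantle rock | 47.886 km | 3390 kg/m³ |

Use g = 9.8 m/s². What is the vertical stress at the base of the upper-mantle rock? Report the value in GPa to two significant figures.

unconsolidated mud: 1870 kg/m³ × 9.8 m/s² × 570 m = 1.045×10^7 Pa = 0.01045 GPa
unconsolidated sand: 2040 kg/m³ × 9.8 m/s² × 1020 m = 2.039×10^7 Pa = 0.02039 GPa
siltstone: 2650 kg/m³ × 9.8 m/s² × 4060 m = 1.054×10^8 Pa = 0.1054 GPa
eclogite: 3460 kg/m³ × 9.8 m/s² × 1910 m = 6.476×10^7 Pa = 0.06476 GPa
upper-mantle rock: 3390 kg/m³ × 9.8 m/s² × 47886 m = 1.591×10^9 Pa = 1.591 GPa
Total = 0.01045 + 0.02039 + 0.1054 + 0.06476 + 1.591 = 1.7919 GPa

1.8 GPa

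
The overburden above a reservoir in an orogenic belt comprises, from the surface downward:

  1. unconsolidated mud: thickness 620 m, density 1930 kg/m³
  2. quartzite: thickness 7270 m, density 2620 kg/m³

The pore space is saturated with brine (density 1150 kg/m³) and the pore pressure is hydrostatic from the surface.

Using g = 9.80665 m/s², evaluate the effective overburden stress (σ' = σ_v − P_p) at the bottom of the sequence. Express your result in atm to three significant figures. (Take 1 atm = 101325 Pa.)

Overburden (lithostatic) stress σ_v:
unconsolidated mud: 1930 kg/m³ × 9.80665 m/s² × 620 m = 1.173×10^7 Pa = 11.73 MPa
quartzite: 2620 kg/m³ × 9.80665 m/s² × 7270 m = 1.868×10^8 Pa = 186.8 MPa
Total = 11.73 + 186.8 = 198.53 MPa
Pore pressure P_p = 1150 kg/m³ × 9.80665 m/s² × 7890 m = 8.898×10^7 Pa = 88.98 MPa
Effective stress σ' = σ_v − P_p = 198.5 − 88.98 = 109.55 MPa = 1081.1 atm

1080 atm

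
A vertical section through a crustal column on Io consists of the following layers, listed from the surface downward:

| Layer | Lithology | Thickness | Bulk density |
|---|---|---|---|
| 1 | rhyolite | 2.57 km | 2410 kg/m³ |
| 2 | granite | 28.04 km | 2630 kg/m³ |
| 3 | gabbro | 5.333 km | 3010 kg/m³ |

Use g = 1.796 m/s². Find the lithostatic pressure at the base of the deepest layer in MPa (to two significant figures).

170 MPa

rhyolite: 2410 kg/m³ × 1.796 m/s² × 2570 m = 1.112×10^7 Pa = 11.12 MPa
granite: 2630 kg/m³ × 1.796 m/s² × 28040 m = 1.324×10^8 Pa = 132.4 MPa
gabbro: 3010 kg/m³ × 1.796 m/s² × 5333 m = 2.883×10^7 Pa = 28.83 MPa
Total = 11.12 + 132.4 + 28.83 = 172.40 MPa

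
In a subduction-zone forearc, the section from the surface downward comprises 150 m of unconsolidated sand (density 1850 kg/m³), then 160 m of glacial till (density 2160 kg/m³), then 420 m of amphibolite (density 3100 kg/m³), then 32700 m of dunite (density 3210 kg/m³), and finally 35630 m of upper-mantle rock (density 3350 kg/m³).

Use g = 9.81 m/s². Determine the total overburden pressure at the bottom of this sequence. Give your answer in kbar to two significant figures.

unconsolidated sand: 1850 kg/m³ × 9.81 m/s² × 150 m = 2.722×10^6 Pa = 0.02722 kbar
glacial till: 2160 kg/m³ × 9.81 m/s² × 160 m = 3.390×10^6 Pa = 0.03390 kbar
amphibolite: 3100 kg/m³ × 9.81 m/s² × 420 m = 1.277×10^7 Pa = 0.1277 kbar
dunite: 3210 kg/m³ × 9.81 m/s² × 32700 m = 1.030×10^9 Pa = 10.30 kbar
upper-mantle rock: 3350 kg/m³ × 9.81 m/s² × 35630 m = 1.171×10^9 Pa = 11.71 kbar
Total = 0.02722 + 0.03390 + 0.1277 + 10.30 + 11.71 = 22.195 kbar

22 kbar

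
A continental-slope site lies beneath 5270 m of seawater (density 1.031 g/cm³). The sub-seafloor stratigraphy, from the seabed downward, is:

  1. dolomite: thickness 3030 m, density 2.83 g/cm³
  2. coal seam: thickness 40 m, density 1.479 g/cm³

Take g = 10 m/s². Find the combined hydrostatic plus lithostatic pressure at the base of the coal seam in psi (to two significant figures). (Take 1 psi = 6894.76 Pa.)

20000 psi

seawater: 1031 kg/m³ × 10 m/s² × 5270 m = 5.433×10^7 Pa = 7880 psi
dolomite: 2830 kg/m³ × 10 m/s² × 3030 m = 8.575×10^7 Pa = 12437 psi
coal seam: 1479 kg/m³ × 10 m/s² × 40 m = 5.916×10^5 Pa = 85.80 psi
Total = 7880 + 12437 + 85.80 = 20403 psi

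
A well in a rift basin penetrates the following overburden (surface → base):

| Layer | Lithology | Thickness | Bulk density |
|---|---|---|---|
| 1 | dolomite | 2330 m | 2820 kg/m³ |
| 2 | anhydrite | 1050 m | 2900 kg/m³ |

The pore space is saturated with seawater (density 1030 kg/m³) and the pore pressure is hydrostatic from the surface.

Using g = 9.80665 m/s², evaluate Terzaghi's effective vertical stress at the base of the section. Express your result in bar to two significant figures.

600 bar

Overburden (lithostatic) stress σ_v:
dolomite: 2820 kg/m³ × 9.80665 m/s² × 2330 m = 6.444×10^7 Pa = 64.44 MPa
anhydrite: 2900 kg/m³ × 9.80665 m/s² × 1050 m = 2.986×10^7 Pa = 29.86 MPa
Total = 64.44 + 29.86 = 94.297 MPa
Pore pressure P_p = 1030 kg/m³ × 9.80665 m/s² × 3380 m = 3.414×10^7 Pa = 34.14 MPa
Effective stress σ' = σ_v − P_p = 94.30 − 34.14 = 60.156 MPa = 601.56 bar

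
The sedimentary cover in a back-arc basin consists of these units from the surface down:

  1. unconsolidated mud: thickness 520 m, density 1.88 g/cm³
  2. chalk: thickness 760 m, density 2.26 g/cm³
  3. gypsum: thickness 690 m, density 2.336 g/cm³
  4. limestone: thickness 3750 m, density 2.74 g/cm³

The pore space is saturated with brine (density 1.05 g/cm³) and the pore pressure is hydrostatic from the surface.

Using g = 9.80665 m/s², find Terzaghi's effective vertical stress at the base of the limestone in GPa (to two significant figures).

Overburden (lithostatic) stress σ_v:
unconsolidated mud: 1880 kg/m³ × 9.80665 m/s² × 520 m = 9.587×10^6 Pa = 9.587 MPa
chalk: 2260 kg/m³ × 9.80665 m/s² × 760 m = 1.684×10^7 Pa = 16.84 MPa
gypsum: 2336 kg/m³ × 9.80665 m/s² × 690 m = 1.581×10^7 Pa = 15.81 MPa
limestone: 2740 kg/m³ × 9.80665 m/s² × 3750 m = 1.008×10^8 Pa = 100.8 MPa
Total = 9.587 + 16.84 + 15.81 + 100.8 = 143.00 MPa
Pore pressure P_p = 1050 kg/m³ × 9.80665 m/s² × 5720 m = 5.890×10^7 Pa = 58.90 MPa
Effective stress σ' = σ_v − P_p = 143.0 − 58.90 = 84.102 MPa = 0.084102 GPa

0.084 GPa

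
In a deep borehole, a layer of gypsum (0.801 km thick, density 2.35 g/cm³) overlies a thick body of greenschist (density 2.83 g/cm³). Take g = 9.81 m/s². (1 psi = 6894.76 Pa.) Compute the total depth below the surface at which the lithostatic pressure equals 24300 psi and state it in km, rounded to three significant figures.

6.17 km

Pressure at base of upper layers: 2350×9.81×801 = 1.847×10^7 Pa = 2678 psi
Remaining pressure to be supplied by greenschist: 1.675×10^8 − 1.847×10^7 = 1.491×10^8 Pa
Additional depth in greenschist = 1.491×10^8 Pa / (2830 kg/m³ × 9.81 m/s²) = 5369.8 m
Total depth = 801 m + 5369.8 m = 6170.8 m
= 6.1708 km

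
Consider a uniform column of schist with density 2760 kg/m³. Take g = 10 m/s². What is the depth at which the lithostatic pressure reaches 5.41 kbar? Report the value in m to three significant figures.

h = P/(ρg) = 5.41 kbar / (2760 kg/m³ × 10 m/s²) = 5.410×10^8 Pa / 27600 Pa/m = 19601 m

19600 m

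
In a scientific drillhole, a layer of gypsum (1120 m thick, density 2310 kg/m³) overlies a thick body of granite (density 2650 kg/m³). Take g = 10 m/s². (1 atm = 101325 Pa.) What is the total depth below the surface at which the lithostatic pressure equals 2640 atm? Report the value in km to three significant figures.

10.2 km

Pressure at base of upper layers: 2310×10×1120 = 2.587×10^7 Pa = 255.3 atm
Remaining pressure to be supplied by granite: 2.675×10^8 − 2.587×10^7 = 2.416×10^8 Pa
Additional depth in granite = 2.416×10^8 Pa / (2650 kg/m³ × 10 m/s²) = 9118.0 m
Total depth = 1120 m + 9118.0 m = 10238 m
= 10.238 km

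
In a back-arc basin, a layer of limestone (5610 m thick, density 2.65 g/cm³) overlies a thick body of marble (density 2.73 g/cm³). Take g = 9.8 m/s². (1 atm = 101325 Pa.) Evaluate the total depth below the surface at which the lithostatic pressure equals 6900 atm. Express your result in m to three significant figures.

Pressure at base of upper layers: 2650×9.8×5610 = 1.457×10^8 Pa = 1438 atm
Remaining pressure to be supplied by marble: 6.991×10^8 − 1.457×10^8 = 5.535×10^8 Pa
Additional depth in marble = 5.535×10^8 Pa / (2730 kg/m³ × 9.8 m/s²) = 20687 m
Total depth = 5610 m + 20687 m = 26297 m

26300 m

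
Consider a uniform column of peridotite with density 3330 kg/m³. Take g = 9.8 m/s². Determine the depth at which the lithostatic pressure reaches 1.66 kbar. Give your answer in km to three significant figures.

5.09 km

h = P/(ρg) = 1.66 kbar / (3330 kg/m³ × 9.8 m/s²) = 1.660×10^8 Pa / 32634 Pa/m = 5086.7 m
= 5.0867 km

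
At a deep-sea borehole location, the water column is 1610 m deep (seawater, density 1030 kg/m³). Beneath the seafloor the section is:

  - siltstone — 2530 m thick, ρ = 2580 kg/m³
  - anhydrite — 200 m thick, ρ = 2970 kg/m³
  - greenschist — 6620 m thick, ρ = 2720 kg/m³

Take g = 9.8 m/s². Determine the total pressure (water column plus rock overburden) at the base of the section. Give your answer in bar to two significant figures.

seawater: 1030 kg/m³ × 9.8 m/s² × 1610 m = 1.625×10^7 Pa = 162.5 bar
siltstone: 2580 kg/m³ × 9.8 m/s² × 2530 m = 6.397×10^7 Pa = 639.7 bar
anhydrite: 2970 kg/m³ × 9.8 m/s² × 200 m = 5.821×10^6 Pa = 58.21 bar
greenschist: 2720 kg/m³ × 9.8 m/s² × 6620 m = 1.765×10^8 Pa = 1765 bar
Total = 162.5 + 639.7 + 58.21 + 1765 = 2625.0 bar

2600 bar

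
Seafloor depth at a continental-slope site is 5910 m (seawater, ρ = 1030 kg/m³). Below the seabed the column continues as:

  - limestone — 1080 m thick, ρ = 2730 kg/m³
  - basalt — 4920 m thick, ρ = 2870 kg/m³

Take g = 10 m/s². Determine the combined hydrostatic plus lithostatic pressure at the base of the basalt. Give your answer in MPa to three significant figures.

seawater: 1030 kg/m³ × 10 m/s² × 5910 m = 6.087×10^7 Pa = 60.87 MPa
limestone: 2730 kg/m³ × 10 m/s² × 1080 m = 2.948×10^7 Pa = 29.48 MPa
basalt: 2870 kg/m³ × 10 m/s² × 4920 m = 1.412×10^8 Pa = 141.2 MPa
Total = 60.87 + 29.48 + 141.2 = 231.56 MPa

232 MPa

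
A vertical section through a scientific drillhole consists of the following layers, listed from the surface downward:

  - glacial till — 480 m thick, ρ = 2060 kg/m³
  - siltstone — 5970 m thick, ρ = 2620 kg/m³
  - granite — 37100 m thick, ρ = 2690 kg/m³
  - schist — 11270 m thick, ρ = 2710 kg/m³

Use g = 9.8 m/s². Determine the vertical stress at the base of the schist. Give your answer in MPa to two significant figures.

1400 MPa

glacial till: 2060 kg/m³ × 9.8 m/s² × 480 m = 9.690×10^6 Pa = 9.690 MPa
siltstone: 2620 kg/m³ × 9.8 m/s² × 5970 m = 1.533×10^8 Pa = 153.3 MPa
granite: 2690 kg/m³ × 9.8 m/s² × 37100 m = 9.780×10^8 Pa = 978.0 MPa
schist: 2710 kg/m³ × 9.8 m/s² × 11270 m = 2.993×10^8 Pa = 299.3 MPa
Total = 9.690 + 153.3 + 978.0 + 299.3 = 1440.3 MPa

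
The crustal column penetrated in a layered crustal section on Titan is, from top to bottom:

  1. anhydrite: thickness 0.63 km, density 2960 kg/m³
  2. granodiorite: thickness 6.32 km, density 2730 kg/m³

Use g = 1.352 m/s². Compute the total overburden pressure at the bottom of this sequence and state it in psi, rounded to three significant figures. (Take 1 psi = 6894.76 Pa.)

3750 psi

anhydrite: 2960 kg/m³ × 1.352 m/s² × 630 m = 2.521×10^6 Pa = 365.7 psi
granodiorite: 2730 kg/m³ × 1.352 m/s² × 6320 m = 2.333×10^7 Pa = 3383 psi
Total = 365.7 + 3383 = 3748.9 psi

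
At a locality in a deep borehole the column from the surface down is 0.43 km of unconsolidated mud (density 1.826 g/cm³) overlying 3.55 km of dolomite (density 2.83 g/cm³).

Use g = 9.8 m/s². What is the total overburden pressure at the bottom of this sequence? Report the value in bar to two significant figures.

unconsolidated mud: 1826 kg/m³ × 9.8 m/s² × 430 m = 7.695×10^6 Pa = 76.95 bar
dolomite: 2830 kg/m³ × 9.8 m/s² × 3550 m = 9.846×10^7 Pa = 984.6 bar
Total = 76.95 + 984.6 = 1061.5 bar

1100 bar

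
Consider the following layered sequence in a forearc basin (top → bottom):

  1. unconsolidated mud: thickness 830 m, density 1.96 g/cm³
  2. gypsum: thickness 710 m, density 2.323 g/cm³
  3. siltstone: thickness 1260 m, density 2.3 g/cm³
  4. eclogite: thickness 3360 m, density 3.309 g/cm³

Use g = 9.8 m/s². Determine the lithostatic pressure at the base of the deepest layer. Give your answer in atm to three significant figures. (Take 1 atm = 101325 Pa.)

unconsolidated mud: 1960 kg/m³ × 9.8 m/s² × 830 m = 1.594×10^7 Pa = 157.3 atm
gypsum: 2323 kg/m³ × 9.8 m/s² × 710 m = 1.616×10^7 Pa = 159.5 atm
siltstone: 2300 kg/m³ × 9.8 m/s² × 1260 m = 2.840×10^7 Pa = 280.3 atm
eclogite: 3309 kg/m³ × 9.8 m/s² × 3360 m = 1.090×10^8 Pa = 1075 atm
Total = 157.3 + 159.5 + 280.3 + 1075 = 1672.5 atm

1670 atm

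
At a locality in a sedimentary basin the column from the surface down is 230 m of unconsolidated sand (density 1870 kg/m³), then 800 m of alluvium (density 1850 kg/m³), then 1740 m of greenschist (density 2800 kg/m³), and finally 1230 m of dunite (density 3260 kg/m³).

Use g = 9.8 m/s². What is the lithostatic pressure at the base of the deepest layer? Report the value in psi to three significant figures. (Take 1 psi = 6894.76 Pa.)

unconsolidated sand: 1870 kg/m³ × 9.8 m/s² × 230 m = 4.215×10^6 Pa = 611.3 psi
alluvium: 1850 kg/m³ × 9.8 m/s² × 800 m = 1.450×10^7 Pa = 2104 psi
greenschist: 2800 kg/m³ × 9.8 m/s² × 1740 m = 4.775×10^7 Pa = 6925 psi
dunite: 3260 kg/m³ × 9.8 m/s² × 1230 m = 3.930×10^7 Pa = 5699 psi
Total = 611.3 + 2104 + 6925 + 5699 = 15339 psi

15300 psi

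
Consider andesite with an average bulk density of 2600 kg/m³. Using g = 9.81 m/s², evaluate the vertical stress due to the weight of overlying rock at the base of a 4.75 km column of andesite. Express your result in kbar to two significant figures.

andesite: 2600 kg/m³ × 9.81 m/s² × 4750 m = 1.212×10^8 Pa = 1.212 kbar

1.2 kbar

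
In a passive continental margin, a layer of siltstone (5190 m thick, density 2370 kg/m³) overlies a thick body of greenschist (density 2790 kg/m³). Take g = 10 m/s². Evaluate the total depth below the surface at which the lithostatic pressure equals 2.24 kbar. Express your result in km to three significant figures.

Pressure at base of upper layers: 2370×10×5190 = 1.230×10^8 Pa = 1.230 kbar
Remaining pressure to be supplied by greenschist: 2.240×10^8 − 1.230×10^8 = 1.010×10^8 Pa
Additional depth in greenschist = 1.010×10^8 Pa / (2790 kg/m³ × 10 m/s²) = 3620.0 m
Total depth = 5190 m + 3620.0 m = 8810.0 m
= 8.8100 km

8.81 km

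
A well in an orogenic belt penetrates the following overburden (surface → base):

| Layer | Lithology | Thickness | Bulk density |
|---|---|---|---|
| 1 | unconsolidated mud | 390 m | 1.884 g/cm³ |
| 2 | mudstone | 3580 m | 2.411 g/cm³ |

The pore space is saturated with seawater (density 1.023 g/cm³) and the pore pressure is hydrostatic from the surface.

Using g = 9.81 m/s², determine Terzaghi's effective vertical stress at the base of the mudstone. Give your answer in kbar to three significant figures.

0.520 kbar

Overburden (lithostatic) stress σ_v:
unconsolidated mud: 1884 kg/m³ × 9.81 m/s² × 390 m = 7.208×10^6 Pa = 7.208 MPa
mudstone: 2411 kg/m³ × 9.81 m/s² × 3580 m = 8.467×10^7 Pa = 84.67 MPa
Total = 7.208 + 84.67 = 91.882 MPa
Pore pressure P_p = 1023 kg/m³ × 9.81 m/s² × 3970 m = 3.984×10^7 Pa = 39.84 MPa
Effective stress σ' = σ_v − P_p = 91.88 − 39.84 = 52.040 MPa = 0.52040 kbar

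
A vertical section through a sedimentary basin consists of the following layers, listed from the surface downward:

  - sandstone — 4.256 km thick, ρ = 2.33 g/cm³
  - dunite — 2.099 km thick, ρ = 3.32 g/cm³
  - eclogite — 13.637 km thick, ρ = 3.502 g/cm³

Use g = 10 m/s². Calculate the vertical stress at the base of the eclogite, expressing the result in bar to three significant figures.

sandstone: 2330 kg/m³ × 10 m/s² × 4256 m = 9.916×10^7 Pa = 991.6 bar
dunite: 3320 kg/m³ × 10 m/s² × 2099 m = 6.969×10^7 Pa = 696.9 bar
eclogite: 3502 kg/m³ × 10 m/s² × 13637 m = 4.776×10^8 Pa = 4776 bar
Total = 991.6 + 696.9 + 4776 = 6464.2 bar

6460 bar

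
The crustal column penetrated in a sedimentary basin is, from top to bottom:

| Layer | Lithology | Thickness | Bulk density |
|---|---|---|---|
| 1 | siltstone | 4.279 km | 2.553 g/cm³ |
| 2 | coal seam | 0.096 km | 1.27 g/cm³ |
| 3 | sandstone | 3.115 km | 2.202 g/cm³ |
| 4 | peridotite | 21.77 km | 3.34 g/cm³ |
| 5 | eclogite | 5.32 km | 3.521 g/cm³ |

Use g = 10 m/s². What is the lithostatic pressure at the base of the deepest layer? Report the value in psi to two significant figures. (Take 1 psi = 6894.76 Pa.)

160000 psi

siltstone: 2553 kg/m³ × 10 m/s² × 4279 m = 1.092×10^8 Pa = 15844 psi
coal seam: 1270 kg/m³ × 10 m/s² × 96 m = 1.219×10^6 Pa = 176.8 psi
sandstone: 2202 kg/m³ × 10 m/s² × 3115 m = 6.859×10^7 Pa = 9948 psi
peridotite: 3340 kg/m³ × 10 m/s² × 21770 m = 7.271×10^8 Pa = 1.055×10^5 psi
eclogite: 3521 kg/m³ × 10 m/s² × 5320 m = 1.873×10^8 Pa = 27168 psi
Total = 15844 + 176.8 + 9948 + 1.055×10^5 + 27168 = 1.5860×10^5 psi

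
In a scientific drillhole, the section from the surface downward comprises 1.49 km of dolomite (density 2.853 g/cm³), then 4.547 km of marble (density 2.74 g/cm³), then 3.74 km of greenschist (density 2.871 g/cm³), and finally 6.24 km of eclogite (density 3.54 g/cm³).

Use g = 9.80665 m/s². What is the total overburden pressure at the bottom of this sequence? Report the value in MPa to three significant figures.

dolomite: 2853 kg/m³ × 9.80665 m/s² × 1490 m = 4.169×10^7 Pa = 41.69 MPa
marble: 2740 kg/m³ × 9.80665 m/s² × 4547 m = 1.222×10^8 Pa = 122.2 MPa
greenschist: 2871 kg/m³ × 9.80665 m/s² × 3740 m = 1.053×10^8 Pa = 105.3 MPa
eclogite: 3540 kg/m³ × 9.80665 m/s² × 6240 m = 2.166×10^8 Pa = 216.6 MPa
Total = 41.69 + 122.2 + 105.3 + 216.6 = 485.79 MPa

486 MPa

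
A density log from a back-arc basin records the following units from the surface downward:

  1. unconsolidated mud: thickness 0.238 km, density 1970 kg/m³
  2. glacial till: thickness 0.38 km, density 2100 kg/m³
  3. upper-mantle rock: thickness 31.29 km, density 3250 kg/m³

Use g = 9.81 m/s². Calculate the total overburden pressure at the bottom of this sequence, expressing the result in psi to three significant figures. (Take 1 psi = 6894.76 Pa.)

146000 psi

unconsolidated mud: 1970 kg/m³ × 9.81 m/s² × 238 m = 4.600×10^6 Pa = 667.1 psi
glacial till: 2100 kg/m³ × 9.81 m/s² × 380 m = 7.828×10^6 Pa = 1135 psi
upper-mantle rock: 3250 kg/m³ × 9.81 m/s² × 31290 m = 9.976×10^8 Pa = 1.447×10^5 psi
Total = 667.1 + 1135 + 1.447×10^5 = 1.4649×10^5 psi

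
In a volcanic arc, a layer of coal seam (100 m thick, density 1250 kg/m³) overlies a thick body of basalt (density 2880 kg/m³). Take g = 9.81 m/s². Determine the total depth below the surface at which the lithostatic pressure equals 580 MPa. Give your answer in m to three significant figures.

Pressure at base of upper layers: 1250×9.81×100 = 1.226×10^6 Pa = 1.226 MPa
Remaining pressure to be supplied by basalt: 5.800×10^8 − 1.226×10^6 = 5.788×10^8 Pa
Additional depth in basalt = 5.788×10^8 Pa / (2880 kg/m³ × 9.81 m/s²) = 20486 m
Total depth = 100 m + 20486 m = 20586 m

20600 m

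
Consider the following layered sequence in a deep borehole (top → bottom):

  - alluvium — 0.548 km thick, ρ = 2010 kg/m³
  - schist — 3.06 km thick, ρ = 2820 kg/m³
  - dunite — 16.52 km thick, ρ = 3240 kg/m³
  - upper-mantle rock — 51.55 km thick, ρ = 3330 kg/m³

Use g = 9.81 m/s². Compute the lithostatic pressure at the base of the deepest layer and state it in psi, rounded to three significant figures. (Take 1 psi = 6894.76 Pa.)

alluvium: 2010 kg/m³ × 9.81 m/s² × 548 m = 1.081×10^7 Pa = 1567 psi
schist: 2820 kg/m³ × 9.81 m/s² × 3060 m = 8.465×10^7 Pa = 12278 psi
dunite: 3240 kg/m³ × 9.81 m/s² × 16520 m = 5.251×10^8 Pa = 76156 psi
upper-mantle rock: 3330 kg/m³ × 9.81 m/s² × 51550 m = 1.684×10^9 Pa = 2.442×10^5 psi
Total = 1567 + 12278 + 76156 + 2.442×10^5 = 3.3424×10^5 psi

334000 psi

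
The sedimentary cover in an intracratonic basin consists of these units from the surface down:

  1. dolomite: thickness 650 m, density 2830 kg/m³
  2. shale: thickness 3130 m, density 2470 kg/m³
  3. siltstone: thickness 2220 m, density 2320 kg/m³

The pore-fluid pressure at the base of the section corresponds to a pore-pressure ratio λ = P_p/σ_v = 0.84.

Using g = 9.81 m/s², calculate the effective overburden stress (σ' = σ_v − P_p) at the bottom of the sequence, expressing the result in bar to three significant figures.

Overburden (lithostatic) stress σ_v:
dolomite: 2830 kg/m³ × 9.81 m/s² × 650 m = 1.805×10^7 Pa = 18.05 MPa
shale: 2470 kg/m³ × 9.81 m/s² × 3130 m = 7.584×10^7 Pa = 75.84 MPa
siltstone: 2320 kg/m³ × 9.81 m/s² × 2220 m = 5.053×10^7 Pa = 50.53 MPa
Total = 18.05 + 75.84 + 50.53 = 144.41 MPa
Pore pressure P_p = λ·σ_v = 0.84 × 144.4 MPa = 121.3 MPa
Effective stress σ' = σ_v − P_p = 144.4 − 121.3 = 23.106 MPa = 231.06 bar

231 bar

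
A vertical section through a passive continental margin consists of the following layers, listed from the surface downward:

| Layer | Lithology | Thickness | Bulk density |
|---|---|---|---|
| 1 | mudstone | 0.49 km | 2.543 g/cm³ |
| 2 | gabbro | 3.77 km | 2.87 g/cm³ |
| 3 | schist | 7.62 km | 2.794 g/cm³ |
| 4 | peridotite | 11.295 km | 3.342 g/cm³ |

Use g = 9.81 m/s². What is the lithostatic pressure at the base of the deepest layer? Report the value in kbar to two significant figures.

7.0 kbar

mudstone: 2543 kg/m³ × 9.81 m/s² × 490 m = 1.222×10^7 Pa = 0.1222 kbar
gabbro: 2870 kg/m³ × 9.81 m/s² × 3770 m = 1.061×10^8 Pa = 1.061 kbar
schist: 2794 kg/m³ × 9.81 m/s² × 7620 m = 2.089×10^8 Pa = 2.089 kbar
peridotite: 3342 kg/m³ × 9.81 m/s² × 11295 m = 3.703×10^8 Pa = 3.703 kbar
Total = 0.1222 + 1.061 + 2.089 + 3.703 = 6.9753 kbar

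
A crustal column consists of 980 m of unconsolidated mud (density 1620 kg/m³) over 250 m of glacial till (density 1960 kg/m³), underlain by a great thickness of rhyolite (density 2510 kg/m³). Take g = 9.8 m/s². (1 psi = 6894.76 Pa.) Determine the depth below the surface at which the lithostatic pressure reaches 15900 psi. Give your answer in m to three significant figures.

4860 m

Pressure at base of upper layers: 1620×9.8×980 + 1960×9.8×250 = 2.036×10^7 Pa = 2953 psi
Remaining pressure to be supplied by rhyolite: 1.096×10^8 − 2.036×10^7 = 8.927×10^7 Pa
Additional depth in rhyolite = 8.927×10^7 Pa / (2510 kg/m³ × 9.8 m/s²) = 3629.0 m
Total depth = 1230 m + 3629.0 m = 4859.0 m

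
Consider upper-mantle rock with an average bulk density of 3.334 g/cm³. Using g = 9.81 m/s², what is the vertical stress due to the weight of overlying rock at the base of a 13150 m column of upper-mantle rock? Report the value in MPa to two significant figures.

upper-mantle rock: 3334 kg/m³ × 9.81 m/s² × 13150 m = 4.301×10^8 Pa = 430.1 MPa

430 MPa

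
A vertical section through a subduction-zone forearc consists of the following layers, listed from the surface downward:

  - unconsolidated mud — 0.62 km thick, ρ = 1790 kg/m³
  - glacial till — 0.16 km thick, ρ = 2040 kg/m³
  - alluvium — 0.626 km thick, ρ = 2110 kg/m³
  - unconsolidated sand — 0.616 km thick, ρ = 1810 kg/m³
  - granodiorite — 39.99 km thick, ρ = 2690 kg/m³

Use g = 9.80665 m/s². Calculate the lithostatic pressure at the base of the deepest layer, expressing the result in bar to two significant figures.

11000 bar

unconsolidated mud: 1790 kg/m³ × 9.80665 m/s² × 620 m = 1.088×10^7 Pa = 108.8 bar
glacial till: 2040 kg/m³ × 9.80665 m/s² × 160 m = 3.201×10^6 Pa = 32.01 bar
alluvium: 2110 kg/m³ × 9.80665 m/s² × 626 m = 1.295×10^7 Pa = 129.5 bar
unconsolidated sand: 1810 kg/m³ × 9.80665 m/s² × 616 m = 1.093×10^7 Pa = 109.3 bar
granodiorite: 2690 kg/m³ × 9.80665 m/s² × 39990 m = 1.055×10^9 Pa = 10549 bar
Total = 108.8 + 32.01 + 129.5 + 109.3 + 10549 = 10929 bar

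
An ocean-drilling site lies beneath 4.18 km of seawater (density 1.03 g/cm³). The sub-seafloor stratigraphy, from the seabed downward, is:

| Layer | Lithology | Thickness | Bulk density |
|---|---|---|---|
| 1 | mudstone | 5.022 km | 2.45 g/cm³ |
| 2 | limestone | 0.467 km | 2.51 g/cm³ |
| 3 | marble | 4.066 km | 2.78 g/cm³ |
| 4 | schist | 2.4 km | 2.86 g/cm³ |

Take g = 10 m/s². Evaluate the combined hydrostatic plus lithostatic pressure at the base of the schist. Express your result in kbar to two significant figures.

seawater: 1030 kg/m³ × 10 m/s² × 4180 m = 4.305×10^7 Pa = 0.4305 kbar
mudstone: 2450 kg/m³ × 10 m/s² × 5022 m = 1.230×10^8 Pa = 1.230 kbar
limestone: 2510 kg/m³ × 10 m/s² × 467 m = 1.172×10^7 Pa = 0.1172 kbar
marble: 2780 kg/m³ × 10 m/s² × 4066 m = 1.130×10^8 Pa = 1.130 kbar
schist: 2860 kg/m³ × 10 m/s² × 2400 m = 6.864×10^7 Pa = 0.6864 kbar
Total = 0.4305 + 1.230 + 0.1172 + 1.130 + 0.6864 = 3.5949 kbar

3.6 kbar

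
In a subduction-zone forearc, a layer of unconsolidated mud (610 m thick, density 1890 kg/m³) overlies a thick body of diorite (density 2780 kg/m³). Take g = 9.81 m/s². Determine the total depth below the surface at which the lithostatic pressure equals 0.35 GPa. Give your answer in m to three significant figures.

13000 m

Pressure at base of upper layers: 1890×9.81×610 = 1.131×10^7 Pa = 0.01131 GPa
Remaining pressure to be supplied by diorite: 3.500×10^8 − 1.131×10^7 = 3.387×10^8 Pa
Additional depth in diorite = 3.387×10^8 Pa / (2780 kg/m³ × 9.81 m/s²) = 12419 m
Total depth = 610 m + 12419 m = 13029 m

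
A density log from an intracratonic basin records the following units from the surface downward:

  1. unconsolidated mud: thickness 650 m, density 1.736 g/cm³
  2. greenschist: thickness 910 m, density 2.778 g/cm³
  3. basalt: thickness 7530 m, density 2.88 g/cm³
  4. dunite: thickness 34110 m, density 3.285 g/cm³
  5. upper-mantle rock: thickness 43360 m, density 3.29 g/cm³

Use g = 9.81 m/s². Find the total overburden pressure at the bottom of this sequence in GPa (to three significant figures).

2.75 GPa

unconsolidated mud: 1736 kg/m³ × 9.81 m/s² × 650 m = 1.107×10^7 Pa = 0.01107 GPa
greenschist: 2778 kg/m³ × 9.81 m/s² × 910 m = 2.480×10^7 Pa = 0.02480 GPa
basalt: 2880 kg/m³ × 9.81 m/s² × 7530 m = 2.127×10^8 Pa = 0.2127 GPa
dunite: 3285 kg/m³ × 9.81 m/s² × 34110 m = 1.099×10^9 Pa = 1.099 GPa
upper-mantle rock: 3290 kg/m³ × 9.81 m/s² × 43360 m = 1.399×10^9 Pa = 1.399 GPa
Total = 0.01107 + 0.02480 + 0.2127 + 1.099 + 1.399 = 2.7473 GPa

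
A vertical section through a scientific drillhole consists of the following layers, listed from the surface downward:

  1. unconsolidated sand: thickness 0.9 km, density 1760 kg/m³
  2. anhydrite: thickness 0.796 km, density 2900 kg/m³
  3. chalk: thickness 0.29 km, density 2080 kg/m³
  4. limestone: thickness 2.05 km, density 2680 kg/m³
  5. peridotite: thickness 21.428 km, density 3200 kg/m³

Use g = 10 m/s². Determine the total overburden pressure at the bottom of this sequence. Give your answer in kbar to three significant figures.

unconsolidated sand: 1760 kg/m³ × 10 m/s² × 900 m = 1.584×10^7 Pa = 0.1584 kbar
anhydrite: 2900 kg/m³ × 10 m/s² × 796 m = 2.308×10^7 Pa = 0.2308 kbar
chalk: 2080 kg/m³ × 10 m/s² × 290 m = 6.032×10^6 Pa = 0.06032 kbar
limestone: 2680 kg/m³ × 10 m/s² × 2050 m = 5.494×10^7 Pa = 0.5494 kbar
peridotite: 3200 kg/m³ × 10 m/s² × 21428 m = 6.857×10^8 Pa = 6.857 kbar
Total = 0.1584 + 0.2308 + 0.06032 + 0.5494 + 6.857 = 7.8559 kbar

7.86 kbar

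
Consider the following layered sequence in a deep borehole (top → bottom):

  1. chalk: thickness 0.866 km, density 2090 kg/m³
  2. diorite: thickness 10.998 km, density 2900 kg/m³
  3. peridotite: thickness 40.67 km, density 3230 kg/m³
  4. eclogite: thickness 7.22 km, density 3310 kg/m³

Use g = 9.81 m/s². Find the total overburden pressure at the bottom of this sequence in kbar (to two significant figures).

chalk: 2090 kg/m³ × 9.81 m/s² × 866 m = 1.776×10^7 Pa = 0.1776 kbar
diorite: 2900 kg/m³ × 9.81 m/s² × 10998 m = 3.129×10^8 Pa = 3.129 kbar
peridotite: 3230 kg/m³ × 9.81 m/s² × 40670 m = 1.289×10^9 Pa = 12.89 kbar
eclogite: 3310 kg/m³ × 9.81 m/s² × 7220 m = 2.344×10^8 Pa = 2.344 kbar
Total = 0.1776 + 3.129 + 12.89 + 2.344 = 18.538 kbar

19 kbar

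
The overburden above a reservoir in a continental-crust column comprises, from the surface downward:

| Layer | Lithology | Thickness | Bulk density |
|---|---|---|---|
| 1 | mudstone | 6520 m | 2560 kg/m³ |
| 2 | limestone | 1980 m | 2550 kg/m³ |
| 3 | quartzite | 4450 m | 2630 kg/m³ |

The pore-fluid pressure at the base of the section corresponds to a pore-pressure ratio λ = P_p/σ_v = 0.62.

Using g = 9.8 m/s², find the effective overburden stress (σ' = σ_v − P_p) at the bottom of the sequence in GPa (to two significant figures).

0.12 GPa

Overburden (lithostatic) stress σ_v:
mudstone: 2560 kg/m³ × 9.8 m/s² × 6520 m = 1.636×10^8 Pa = 163.6 MPa
limestone: 2550 kg/m³ × 9.8 m/s² × 1980 m = 4.948×10^7 Pa = 49.48 MPa
quartzite: 2630 kg/m³ × 9.8 m/s² × 4450 m = 1.147×10^8 Pa = 114.7 MPa
Total = 163.6 + 49.48 + 114.7 = 327.75 MPa
Pore pressure P_p = λ·σ_v = 0.62 × 327.7 MPa = 203.2 MPa
Effective stress σ' = σ_v − P_p = 327.7 − 203.2 = 124.54 MPa = 0.12454 GPa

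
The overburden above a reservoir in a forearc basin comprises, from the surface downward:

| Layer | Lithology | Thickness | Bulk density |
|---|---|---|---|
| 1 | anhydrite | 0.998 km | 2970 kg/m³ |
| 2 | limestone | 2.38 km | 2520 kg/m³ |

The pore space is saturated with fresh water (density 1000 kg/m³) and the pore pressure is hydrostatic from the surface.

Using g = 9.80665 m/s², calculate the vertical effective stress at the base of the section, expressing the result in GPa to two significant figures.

Overburden (lithostatic) stress σ_v:
anhydrite: 2970 kg/m³ × 9.80665 m/s² × 998 m = 2.907×10^7 Pa = 29.07 MPa
limestone: 2520 kg/m³ × 9.80665 m/s² × 2380 m = 5.882×10^7 Pa = 58.82 MPa
Total = 29.07 + 58.82 = 87.884 MPa
Pore pressure P_p = 1000 kg/m³ × 9.80665 m/s² × 3378 m = 3.313×10^7 Pa = 33.13 MPa
Effective stress σ' = σ_v − P_p = 87.88 − 33.13 = 54.757 MPa = 0.054757 GPa

0.055 GPa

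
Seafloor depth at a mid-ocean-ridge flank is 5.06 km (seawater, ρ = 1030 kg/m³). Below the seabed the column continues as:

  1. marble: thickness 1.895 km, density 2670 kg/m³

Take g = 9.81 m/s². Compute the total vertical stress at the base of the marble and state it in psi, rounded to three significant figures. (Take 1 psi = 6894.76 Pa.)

14600 psi

seawater: 1030 kg/m³ × 9.81 m/s² × 5060 m = 5.113×10^7 Pa = 7415 psi
marble: 2670 kg/m³ × 9.81 m/s² × 1895 m = 4.964×10^7 Pa = 7199 psi
Total = 7415 + 7199 = 14614 psi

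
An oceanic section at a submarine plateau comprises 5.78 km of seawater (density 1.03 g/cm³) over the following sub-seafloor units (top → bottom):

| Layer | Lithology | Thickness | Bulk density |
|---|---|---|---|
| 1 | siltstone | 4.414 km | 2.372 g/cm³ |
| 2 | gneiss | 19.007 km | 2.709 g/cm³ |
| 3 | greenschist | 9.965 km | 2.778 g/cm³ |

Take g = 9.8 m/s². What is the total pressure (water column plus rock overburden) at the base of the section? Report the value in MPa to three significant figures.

937 MPa

seawater: 1030 kg/m³ × 9.8 m/s² × 5780 m = 5.834×10^7 Pa = 58.34 MPa
siltstone: 2372 kg/m³ × 9.8 m/s² × 4414 m = 1.026×10^8 Pa = 102.6 MPa
gneiss: 2709 kg/m³ × 9.8 m/s² × 19007 m = 5.046×10^8 Pa = 504.6 MPa
greenschist: 2778 kg/m³ × 9.8 m/s² × 9965 m = 2.713×10^8 Pa = 271.3 MPa
Total = 58.34 + 102.6 + 504.6 + 271.3 = 936.84 MPa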